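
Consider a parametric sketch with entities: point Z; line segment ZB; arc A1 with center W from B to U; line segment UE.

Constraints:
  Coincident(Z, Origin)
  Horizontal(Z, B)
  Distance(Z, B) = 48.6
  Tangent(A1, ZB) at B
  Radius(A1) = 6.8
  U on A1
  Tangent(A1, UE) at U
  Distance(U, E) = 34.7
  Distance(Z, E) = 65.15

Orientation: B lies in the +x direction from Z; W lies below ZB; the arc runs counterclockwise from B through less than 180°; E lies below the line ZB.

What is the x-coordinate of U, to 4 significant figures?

41.97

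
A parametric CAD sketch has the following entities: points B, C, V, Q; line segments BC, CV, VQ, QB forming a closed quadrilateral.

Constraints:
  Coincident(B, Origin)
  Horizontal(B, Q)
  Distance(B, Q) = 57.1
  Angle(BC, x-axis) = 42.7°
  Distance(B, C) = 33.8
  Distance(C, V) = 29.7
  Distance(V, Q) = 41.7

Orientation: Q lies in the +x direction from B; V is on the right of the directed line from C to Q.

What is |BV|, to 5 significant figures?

16.629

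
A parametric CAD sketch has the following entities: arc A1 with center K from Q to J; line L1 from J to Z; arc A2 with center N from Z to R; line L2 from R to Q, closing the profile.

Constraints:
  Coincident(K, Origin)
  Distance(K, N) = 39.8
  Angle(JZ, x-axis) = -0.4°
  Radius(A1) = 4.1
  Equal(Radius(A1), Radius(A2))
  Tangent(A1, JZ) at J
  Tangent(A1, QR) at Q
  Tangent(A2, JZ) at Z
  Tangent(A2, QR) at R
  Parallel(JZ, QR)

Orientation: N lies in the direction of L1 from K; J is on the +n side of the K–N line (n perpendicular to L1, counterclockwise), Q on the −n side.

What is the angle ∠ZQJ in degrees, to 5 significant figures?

78.358°

The slot axis is L1's direction at -0.4°, so u = (cos -0.4°, sin -0.4°) = (0.99998, -0.0069813) and n = (−sin -0.4°, cos -0.4°) = (0.0069813, 0.99998). K is at the origin and N lies 39.8 along u from K, so N = 39.8·u = (39.799, -0.27785). Tangency of A1 to both parallel lines with radius 4.1 puts J and Q at K ± 4.1·n: J = (0.028623, 4.0999), Q = (-0.028623, -4.0999). Equal radii place Z and R the same way about N: Z = N + 4.1·n = (39.828, 3.8220), R = N − 4.1·n = (39.770, -4.3778). Then cos ∠ZQJ = QZ·QJ / (|QZ||QJ|), giving 78.358°.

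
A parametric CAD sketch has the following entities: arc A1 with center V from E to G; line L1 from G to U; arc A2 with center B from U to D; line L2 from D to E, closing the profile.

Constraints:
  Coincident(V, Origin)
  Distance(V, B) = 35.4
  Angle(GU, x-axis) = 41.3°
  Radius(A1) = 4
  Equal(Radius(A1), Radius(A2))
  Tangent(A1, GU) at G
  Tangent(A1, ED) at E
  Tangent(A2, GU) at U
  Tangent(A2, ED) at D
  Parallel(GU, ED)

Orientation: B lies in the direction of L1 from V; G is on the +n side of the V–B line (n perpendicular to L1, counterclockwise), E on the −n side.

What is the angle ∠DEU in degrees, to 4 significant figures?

12.73°

Tangency of A1 to both parallel lines with radius 4.0 puts G and E at V ± 4.0·n: G = (-2.640, 3.005), E = (2.640, -3.005). Equal radii place U and D the same way about B: U = B + 4.0·n = (23.95, 26.37), D = B − 4.0·n = (29.23, 20.36). Then cos ∠DEU = ED·EU / (|ED||EU|), giving 12.73°.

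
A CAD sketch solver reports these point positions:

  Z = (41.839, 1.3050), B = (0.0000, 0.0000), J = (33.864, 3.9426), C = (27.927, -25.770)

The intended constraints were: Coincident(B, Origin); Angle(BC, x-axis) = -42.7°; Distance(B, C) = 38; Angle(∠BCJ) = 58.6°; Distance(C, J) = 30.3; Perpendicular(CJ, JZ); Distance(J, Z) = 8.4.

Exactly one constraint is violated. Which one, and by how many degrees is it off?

Perpendicular(CJ, JZ) — off by 7.00°.

B = (0.00, 0.00) ✓; BC at -42.70° ✓; |BC| = 38.00 ✓; ∠BCJ = 58.60° ✓; |CJ| = 30.30 ✓; ∠(CJ, JZ) = 97.00° ✗; |JZ| = 8.400 ✓.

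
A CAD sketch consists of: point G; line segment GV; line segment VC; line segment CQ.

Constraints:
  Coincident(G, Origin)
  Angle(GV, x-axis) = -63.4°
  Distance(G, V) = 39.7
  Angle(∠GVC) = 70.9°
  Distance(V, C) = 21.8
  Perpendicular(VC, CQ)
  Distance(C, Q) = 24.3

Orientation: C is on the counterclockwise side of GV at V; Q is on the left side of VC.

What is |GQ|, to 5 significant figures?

15.882

G is at the origin; GV runs at -63.4° with length 39.7, so V = 39.7·(cos -63.4°, sin -63.4°) = (17.776, -35.498). ∠GVC = 70.9°, so VC runs at -63.4° + (180° − 70.9°) = 45.700° from the x-axis; with |VC| = 21.8, C = V + 21.8·(cos 45.700°, sin 45.700°) = (33.001, -19.896). The perpendicularity gives CQ at right angles to VC; with |CQ| = 24.3 on the left of VC, Q = C + 24.3·(-0.71569, 0.69842) = (15.610, -2.9243). Then |GQ| = |Q − G| = 15.882.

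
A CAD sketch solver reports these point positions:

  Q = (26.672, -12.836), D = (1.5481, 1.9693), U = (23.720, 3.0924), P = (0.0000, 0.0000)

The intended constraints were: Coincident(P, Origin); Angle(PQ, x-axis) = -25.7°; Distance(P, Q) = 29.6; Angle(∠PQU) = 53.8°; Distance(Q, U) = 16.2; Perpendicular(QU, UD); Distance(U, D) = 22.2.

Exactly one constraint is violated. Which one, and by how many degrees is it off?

Perpendicular(QU, UD) — off by 7.60°.

P = (0.00, 0.00) ✓; PQ at -25.70° ✓; |PQ| = 29.60 ✓; ∠PQU = 53.80° ✓; |QU| = 16.20 ✓; ∠(QU, UD) = 82.40° ✗; |UD| = 22.20 ✓.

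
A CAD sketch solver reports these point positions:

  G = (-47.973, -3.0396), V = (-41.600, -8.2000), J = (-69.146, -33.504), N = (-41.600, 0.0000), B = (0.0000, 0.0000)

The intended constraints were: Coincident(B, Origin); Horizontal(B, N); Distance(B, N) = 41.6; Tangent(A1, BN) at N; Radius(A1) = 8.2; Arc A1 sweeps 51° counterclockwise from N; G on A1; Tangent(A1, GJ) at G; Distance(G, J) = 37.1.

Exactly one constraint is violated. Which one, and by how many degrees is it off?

Tangent(A1, GJ) at G — off by 4.20°.

B = (0.00, 0.00) ✓; B.y = 0.00, N.y = 0.00 ✓; |BN| = 41.60 ✓; ∠(VN, NB) = 90.00° ✓; |VN| = 8.200 ✓; bearing(V→G) − bearing(V→N) = 51.00° ✓; |VG| = 8.200 ✓; ∠(VG, GJ) = 85.80° ✗; |GJ| = 37.10 ✓.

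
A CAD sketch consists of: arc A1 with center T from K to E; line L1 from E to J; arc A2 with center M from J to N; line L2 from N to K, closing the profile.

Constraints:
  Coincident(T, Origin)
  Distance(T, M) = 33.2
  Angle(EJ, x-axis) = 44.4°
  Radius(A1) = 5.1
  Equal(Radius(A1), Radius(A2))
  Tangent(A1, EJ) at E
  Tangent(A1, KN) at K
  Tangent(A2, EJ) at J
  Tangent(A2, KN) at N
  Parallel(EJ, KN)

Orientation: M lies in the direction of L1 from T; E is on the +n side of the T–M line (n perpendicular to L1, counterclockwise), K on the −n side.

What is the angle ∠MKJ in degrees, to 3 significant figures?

8.35°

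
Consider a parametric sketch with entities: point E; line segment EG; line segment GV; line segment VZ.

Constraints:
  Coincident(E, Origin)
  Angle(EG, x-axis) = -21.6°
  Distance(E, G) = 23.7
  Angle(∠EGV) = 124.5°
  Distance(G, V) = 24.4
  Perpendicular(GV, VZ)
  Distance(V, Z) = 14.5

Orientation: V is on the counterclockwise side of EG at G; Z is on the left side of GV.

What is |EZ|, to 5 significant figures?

38.157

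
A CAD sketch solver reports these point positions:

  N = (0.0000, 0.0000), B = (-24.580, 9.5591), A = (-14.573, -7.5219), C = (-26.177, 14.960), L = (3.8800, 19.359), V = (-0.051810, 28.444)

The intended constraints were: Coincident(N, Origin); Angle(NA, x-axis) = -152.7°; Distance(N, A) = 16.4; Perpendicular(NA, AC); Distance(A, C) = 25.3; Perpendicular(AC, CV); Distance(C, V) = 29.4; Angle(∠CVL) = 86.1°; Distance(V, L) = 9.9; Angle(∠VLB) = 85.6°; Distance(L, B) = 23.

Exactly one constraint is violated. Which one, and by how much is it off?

Distance(L, B) = 23 — off by 7.10.

N = (0.00, 0.00) ✓; NA at -152.7° ✓; |NA| = 16.40 ✓; ∠(NA, AC) = 90.00° ✓; |AC| = 25.30 ✓; ∠(AC, CV) = 90.00° ✓; |CV| = 29.40 ✓; ∠CVL = 86.10° ✓; |VL| = 9.899 ✓; ∠VLB = 85.60° ✓; |LB| = 30.10 ✗.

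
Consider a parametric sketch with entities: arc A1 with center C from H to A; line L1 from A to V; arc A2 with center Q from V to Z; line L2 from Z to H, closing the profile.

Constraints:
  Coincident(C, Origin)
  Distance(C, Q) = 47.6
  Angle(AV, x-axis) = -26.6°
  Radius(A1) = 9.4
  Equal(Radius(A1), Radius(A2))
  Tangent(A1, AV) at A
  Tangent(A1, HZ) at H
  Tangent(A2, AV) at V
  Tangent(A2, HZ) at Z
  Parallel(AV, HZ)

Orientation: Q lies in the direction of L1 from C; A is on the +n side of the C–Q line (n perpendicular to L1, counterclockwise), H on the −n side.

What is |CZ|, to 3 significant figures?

48.5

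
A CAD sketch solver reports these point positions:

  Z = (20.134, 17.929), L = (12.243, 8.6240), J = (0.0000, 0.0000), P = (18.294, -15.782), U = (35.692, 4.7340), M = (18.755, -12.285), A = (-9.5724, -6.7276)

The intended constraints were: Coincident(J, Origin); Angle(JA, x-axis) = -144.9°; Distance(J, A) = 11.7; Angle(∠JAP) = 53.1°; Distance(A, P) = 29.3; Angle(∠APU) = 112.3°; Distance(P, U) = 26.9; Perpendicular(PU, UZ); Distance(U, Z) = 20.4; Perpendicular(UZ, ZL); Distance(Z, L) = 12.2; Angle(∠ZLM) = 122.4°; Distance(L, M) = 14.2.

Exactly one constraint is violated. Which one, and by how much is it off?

Distance(L, M) = 14.2 — off by 7.70.

J = (0.00, 0.00) ✓; JA at -144.9° ✓; |JA| = 11.70 ✓; ∠JAP = 53.10° ✓; |AP| = 29.30 ✓; ∠APU = 112.3° ✓; |PU| = 26.90 ✓; ∠(PU, UZ) = 90.00° ✓; |UZ| = 20.40 ✓; ∠(UZ, ZL) = 90.00° ✓; |ZL| = 12.20 ✓; ∠ZLM = 122.4° ✓; |LM| = 21.90 ✗.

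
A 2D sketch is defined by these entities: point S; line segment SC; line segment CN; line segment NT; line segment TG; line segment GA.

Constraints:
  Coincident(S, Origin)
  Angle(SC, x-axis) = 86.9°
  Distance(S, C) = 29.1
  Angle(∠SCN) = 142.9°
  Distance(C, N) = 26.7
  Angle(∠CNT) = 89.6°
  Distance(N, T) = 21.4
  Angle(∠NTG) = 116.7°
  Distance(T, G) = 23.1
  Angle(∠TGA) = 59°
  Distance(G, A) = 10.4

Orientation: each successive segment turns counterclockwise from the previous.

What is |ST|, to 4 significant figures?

49.91

S is at the origin; SC runs at 86.9° with length 29.1, so C = (1.574, 29.06). ∠SCN = 142.9° gives CN at 124.0° from the x-axis; with |CN| = 26.7, N = (-13.36, 51.19). ∠CNT = 89.6° gives NT at -145.6° from the x-axis; with |NT| = 21.4, T = (-31.01, 39.10). Then |ST| = |T − S| = 49.91.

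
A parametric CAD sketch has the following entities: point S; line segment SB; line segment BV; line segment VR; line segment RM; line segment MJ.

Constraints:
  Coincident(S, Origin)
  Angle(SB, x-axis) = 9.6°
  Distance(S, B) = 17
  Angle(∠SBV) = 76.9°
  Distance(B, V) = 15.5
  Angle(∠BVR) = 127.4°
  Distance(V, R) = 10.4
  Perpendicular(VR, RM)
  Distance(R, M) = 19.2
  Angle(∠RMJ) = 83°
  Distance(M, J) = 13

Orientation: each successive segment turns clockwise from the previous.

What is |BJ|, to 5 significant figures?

8.7109

S is at the origin; SB runs at 9.6° with length 17.0, so B = (16.762, 2.8351). ∠SBV = 76.9° gives BV at -93.500° from the x-axis; with |BV| = 15.5, V = (15.816, -12.636). ∠BVR = 127.4° gives VR at -146.10° from the x-axis; with |VR| = 10.4, R = (7.1836, -18.437). VR is perpendicular to RM, so RM runs at 123.90°; with |RM| = 19.2, M = (-3.5252, -2.5003). ∠RMJ = 83.0° gives MJ at 26.900° from the x-axis; with |MJ| = 13.0, J = (8.0682, 3.3813). Then |BJ| = |J − B| = 8.7109.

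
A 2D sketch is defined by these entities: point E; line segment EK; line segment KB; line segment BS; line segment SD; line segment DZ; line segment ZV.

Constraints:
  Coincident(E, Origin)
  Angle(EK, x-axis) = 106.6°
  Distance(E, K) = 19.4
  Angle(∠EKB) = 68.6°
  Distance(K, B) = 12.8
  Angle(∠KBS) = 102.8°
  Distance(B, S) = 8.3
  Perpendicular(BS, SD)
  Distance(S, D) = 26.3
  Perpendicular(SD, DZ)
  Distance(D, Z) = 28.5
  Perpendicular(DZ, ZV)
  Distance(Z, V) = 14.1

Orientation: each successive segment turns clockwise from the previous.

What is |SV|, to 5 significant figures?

31.001

The perpendicularity gives DZ at right angles to SD, so DZ runs at 98.000°; with |DZ| = 28.5, Z = (-21.643, 33.864). DZ ⟂ ZV, so ZV runs at 8.0000°; with |ZV| = 14.1, V = (-7.6798, 35.826). Then |SV| = |V − S| = 31.001.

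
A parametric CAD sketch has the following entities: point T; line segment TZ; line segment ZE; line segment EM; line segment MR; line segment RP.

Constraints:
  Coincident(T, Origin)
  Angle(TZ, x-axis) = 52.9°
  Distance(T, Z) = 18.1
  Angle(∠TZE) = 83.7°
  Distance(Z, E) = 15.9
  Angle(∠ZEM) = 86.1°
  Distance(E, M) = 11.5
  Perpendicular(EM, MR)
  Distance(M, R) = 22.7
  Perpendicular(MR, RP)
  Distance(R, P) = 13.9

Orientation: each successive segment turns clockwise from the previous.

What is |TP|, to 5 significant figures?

23.544

T is at the origin; TZ runs at 52.9° with length 18.1, so Z = (10.918, 14.436). ∠TZE = 83.7° gives ZE at -43.400° from the x-axis; with |ZE| = 15.9, E = (22.471, 3.5116). ∠ZEM = 86.1° gives EM at -137.30° from the x-axis; with |EM| = 11.5, M = (14.019, -4.2873). The perpendicularity gives MR at right angles to EM, so MR runs at 132.70°; with |MR| = 22.7, R = (-1.3751, 12.395). The perpendicularity gives RP at right angles to MR, so RP runs at 42.700°; with |RP| = 13.9, P = (8.8402, 21.822). Then |TP| = |P − T| = 23.544.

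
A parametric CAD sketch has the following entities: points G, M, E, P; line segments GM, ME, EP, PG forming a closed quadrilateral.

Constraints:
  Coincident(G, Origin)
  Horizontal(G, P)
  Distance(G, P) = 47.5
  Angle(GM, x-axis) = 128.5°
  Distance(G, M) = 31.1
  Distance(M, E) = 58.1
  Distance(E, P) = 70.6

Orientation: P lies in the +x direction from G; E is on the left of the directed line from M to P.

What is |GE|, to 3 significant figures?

69.1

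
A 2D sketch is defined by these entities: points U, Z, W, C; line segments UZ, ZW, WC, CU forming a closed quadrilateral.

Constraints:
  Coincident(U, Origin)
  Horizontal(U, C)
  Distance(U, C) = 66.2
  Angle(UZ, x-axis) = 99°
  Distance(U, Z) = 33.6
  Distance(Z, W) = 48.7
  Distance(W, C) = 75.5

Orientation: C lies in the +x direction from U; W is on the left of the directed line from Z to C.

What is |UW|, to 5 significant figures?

73.030

Checks: |ZW| = 48.70 ✓; |WC| = 75.50 ✓.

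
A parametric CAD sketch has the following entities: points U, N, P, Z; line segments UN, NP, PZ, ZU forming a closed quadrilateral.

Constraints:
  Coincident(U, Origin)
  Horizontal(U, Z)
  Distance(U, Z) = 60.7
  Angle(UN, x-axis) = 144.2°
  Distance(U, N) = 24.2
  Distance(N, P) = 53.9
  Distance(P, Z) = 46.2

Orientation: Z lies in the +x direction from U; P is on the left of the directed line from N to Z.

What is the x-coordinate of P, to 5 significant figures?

30.202

Checks: |NP| = 53.90 ✓; |PZ| = 46.20 ✓.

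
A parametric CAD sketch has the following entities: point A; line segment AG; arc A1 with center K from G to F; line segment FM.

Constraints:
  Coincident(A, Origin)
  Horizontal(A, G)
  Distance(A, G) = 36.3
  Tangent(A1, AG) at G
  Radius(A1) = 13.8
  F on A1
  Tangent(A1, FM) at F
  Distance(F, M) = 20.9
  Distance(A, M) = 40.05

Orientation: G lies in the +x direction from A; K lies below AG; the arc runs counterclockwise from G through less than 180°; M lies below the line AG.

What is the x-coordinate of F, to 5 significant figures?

22.522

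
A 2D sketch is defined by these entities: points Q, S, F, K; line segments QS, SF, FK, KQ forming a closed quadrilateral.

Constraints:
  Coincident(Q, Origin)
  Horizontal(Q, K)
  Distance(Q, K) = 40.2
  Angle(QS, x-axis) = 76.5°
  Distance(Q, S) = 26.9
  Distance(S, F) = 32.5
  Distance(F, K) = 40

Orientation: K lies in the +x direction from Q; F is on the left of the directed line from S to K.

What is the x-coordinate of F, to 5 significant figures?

35.797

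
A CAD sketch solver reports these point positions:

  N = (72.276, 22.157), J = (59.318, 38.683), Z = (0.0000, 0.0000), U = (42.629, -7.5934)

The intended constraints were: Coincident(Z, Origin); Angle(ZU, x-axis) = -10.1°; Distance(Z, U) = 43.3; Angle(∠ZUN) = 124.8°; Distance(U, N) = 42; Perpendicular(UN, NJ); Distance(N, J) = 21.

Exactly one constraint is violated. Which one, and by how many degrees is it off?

Perpendicular(UN, NJ) — off by 7.00°.

Z = (0.00, 0.00) ✓; ZU at -10.10° ✓; |ZU| = 43.30 ✓; ∠ZUN = 124.8° ✓; |UN| = 42.00 ✓; ∠(UN, NJ) = 83.00° ✗; |NJ| = 21.00 ✓.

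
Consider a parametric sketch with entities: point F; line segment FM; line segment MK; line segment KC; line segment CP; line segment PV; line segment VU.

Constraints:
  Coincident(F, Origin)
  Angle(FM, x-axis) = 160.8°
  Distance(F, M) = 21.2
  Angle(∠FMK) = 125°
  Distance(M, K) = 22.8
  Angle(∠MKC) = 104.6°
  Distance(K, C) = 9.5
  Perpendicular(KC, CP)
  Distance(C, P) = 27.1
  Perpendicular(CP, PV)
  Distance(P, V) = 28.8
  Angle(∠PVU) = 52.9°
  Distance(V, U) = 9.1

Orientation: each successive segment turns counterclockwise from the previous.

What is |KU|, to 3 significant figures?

24.2

F is at the origin; FM runs at 160.8° with length 21.2, so M = (-20.0, 6.97). ∠FMK = 125.0° gives MK at -144° from the x-axis; with |MK| = 22.8, K = (-38.5, -6.37). ∠MKC = 104.6° gives KC at -68.8° from the x-axis; with |KC| = 9.5, C = (-35.1, -15.2). The perpendicularity gives CP at right angles to KC, so CP runs at 21.2°; with |CP| = 27.1, P = (-9.81, -5.42). CP ⟂ PV, so PV runs at 111°; with |PV| = 28.8, V = (-20.2, 21.4). ∠PVU = 52.9° gives VU at -122° from the x-axis; with |VU| = 9.1, U = (-25.0, 13.7). Then |KU| = |U − K| = 24.2.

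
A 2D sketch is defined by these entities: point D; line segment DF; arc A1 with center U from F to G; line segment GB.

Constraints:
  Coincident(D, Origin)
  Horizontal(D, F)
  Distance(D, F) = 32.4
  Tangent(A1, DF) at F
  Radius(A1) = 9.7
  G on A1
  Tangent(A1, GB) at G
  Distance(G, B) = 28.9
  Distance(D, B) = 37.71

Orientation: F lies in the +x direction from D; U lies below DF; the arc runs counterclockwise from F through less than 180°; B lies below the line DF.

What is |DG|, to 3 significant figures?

24.1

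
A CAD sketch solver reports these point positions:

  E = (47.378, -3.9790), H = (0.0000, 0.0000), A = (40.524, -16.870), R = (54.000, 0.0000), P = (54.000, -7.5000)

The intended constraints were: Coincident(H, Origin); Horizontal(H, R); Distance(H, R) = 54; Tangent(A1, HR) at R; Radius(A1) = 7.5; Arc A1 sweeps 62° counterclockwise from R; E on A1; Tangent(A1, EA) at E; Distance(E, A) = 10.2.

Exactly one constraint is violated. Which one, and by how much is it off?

Distance(E, A) = 10.2 — off by 4.40.

H = (0.00, 0.00) ✓; H.y = 0.00, R.y = 0.00 ✓; |HR| = 54.00 ✓; ∠(PR, RH) = 90.00° ✓; |PR| = 7.500 ✓; bearing(P→E) − bearing(P→R) = 62.00° ✓; |PE| = 7.500 ✓; ∠(PE, EA) = 90.00° ✓; |EA| = 14.60 ✗.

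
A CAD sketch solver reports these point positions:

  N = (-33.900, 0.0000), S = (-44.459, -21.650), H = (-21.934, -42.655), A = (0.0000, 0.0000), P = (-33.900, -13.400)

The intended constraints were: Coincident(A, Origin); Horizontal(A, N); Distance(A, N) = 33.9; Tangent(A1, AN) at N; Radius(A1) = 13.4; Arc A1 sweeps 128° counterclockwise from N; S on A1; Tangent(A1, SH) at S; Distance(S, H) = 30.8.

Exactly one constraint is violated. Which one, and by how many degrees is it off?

Tangent(A1, SH) at S — off by 9.00°.

A = (0.00, 0.00) ✓; A.y = 0.00, N.y = 0.00 ✓; |AN| = 33.90 ✓; ∠(PN, NA) = 90.00° ✓; |PN| = 13.40 ✓; bearing(P→S) − bearing(P→N) = 128.0° ✓; |PS| = 13.40 ✓; ∠(PS, SH) = 81.00° ✗; |SH| = 30.80 ✓.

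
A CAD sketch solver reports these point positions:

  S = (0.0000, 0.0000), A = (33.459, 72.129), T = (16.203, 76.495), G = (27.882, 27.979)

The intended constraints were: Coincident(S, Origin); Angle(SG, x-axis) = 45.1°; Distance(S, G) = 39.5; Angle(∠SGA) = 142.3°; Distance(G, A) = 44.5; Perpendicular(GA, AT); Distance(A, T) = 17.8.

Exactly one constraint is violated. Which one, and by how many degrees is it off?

Perpendicular(GA, AT) — off by 7.00°.

S = (0.00, 0.00) ✓; SG at 45.10° ✓; |SG| = 39.50 ✓; ∠SGA = 142.3° ✓; |GA| = 44.50 ✓; ∠(GA, AT) = 83.00° ✗; |AT| = 17.80 ✓.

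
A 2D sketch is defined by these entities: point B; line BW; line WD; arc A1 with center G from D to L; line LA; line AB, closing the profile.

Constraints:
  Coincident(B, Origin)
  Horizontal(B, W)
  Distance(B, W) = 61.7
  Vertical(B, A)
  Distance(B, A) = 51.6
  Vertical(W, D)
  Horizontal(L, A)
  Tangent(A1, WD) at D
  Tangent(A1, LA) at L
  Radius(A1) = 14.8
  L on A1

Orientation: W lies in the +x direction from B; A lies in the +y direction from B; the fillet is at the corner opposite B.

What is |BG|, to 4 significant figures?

59.61

BA is vertical with |BA| = 51.6 and A on the +y side, so A = (0.000, 51.60). The virtual corner opposite B is at (61.70, 51.60). Tangency of A1 to WD means the radius GD is perpendicular to WD and tangency of A1 to LA means the radius GL is perpendicular to LA, with radius 14.8, so the center G sits 14.8 in from both sides at G = (46.90, 36.80). Then |BG| = |G − B| = 59.61.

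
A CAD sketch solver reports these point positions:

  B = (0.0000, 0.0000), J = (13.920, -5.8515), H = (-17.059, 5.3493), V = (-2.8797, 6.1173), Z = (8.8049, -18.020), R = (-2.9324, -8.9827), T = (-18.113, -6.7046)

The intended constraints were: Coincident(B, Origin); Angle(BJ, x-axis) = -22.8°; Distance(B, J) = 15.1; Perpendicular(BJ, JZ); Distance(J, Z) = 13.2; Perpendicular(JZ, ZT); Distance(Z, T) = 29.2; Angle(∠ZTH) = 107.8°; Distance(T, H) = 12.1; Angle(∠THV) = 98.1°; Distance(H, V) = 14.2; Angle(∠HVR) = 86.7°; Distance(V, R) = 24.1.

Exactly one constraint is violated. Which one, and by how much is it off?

Distance(V, R) = 24.1 — off by 9.00.

B = (0.00, 0.00) ✓; BJ at -22.80° ✓; |BJ| = 15.10 ✓; ∠(BJ, JZ) = 90.00° ✓; |JZ| = 13.20 ✓; ∠(JZ, ZT) = 90.00° ✓; |ZT| = 29.20 ✓; ∠ZTH = 107.8° ✓; |TH| = 12.10 ✓; ∠THV = 98.10° ✓; |HV| = 14.20 ✓; ∠HVR = 86.70° ✓; |VR| = 15.10 ✗.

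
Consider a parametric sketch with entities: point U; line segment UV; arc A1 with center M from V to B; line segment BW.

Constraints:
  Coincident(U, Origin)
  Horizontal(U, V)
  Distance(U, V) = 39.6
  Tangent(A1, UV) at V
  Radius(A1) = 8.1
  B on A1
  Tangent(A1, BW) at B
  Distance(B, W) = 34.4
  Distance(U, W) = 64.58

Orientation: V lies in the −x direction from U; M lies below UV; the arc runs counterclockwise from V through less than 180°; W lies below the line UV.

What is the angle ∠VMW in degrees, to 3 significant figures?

165°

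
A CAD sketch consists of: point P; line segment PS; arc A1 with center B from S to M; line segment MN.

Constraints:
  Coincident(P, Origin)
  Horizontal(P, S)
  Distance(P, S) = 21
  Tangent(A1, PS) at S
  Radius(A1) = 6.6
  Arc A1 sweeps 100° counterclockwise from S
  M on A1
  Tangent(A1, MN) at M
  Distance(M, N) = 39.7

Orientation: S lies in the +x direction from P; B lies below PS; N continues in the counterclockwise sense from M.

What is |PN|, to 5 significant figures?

51.497

P is at the origin; P and S share the same y with |PS| = 21.0 and S on the +x side, so S = (21.000, 0.0000). The tangent condition forces BS to be normal to PS, so B = S + (0, -6.6) = (21.000, -6.6000). On A1, S sits at bearing 90° from B; a 100° counterclockwise sweep puts M at bearing 190°, so M = B + 6.6·(cos 190°, sin 190°) = (14.500, -7.7461). Tangency of A1 to MN means the radius BM is perpendicular to MN, so MN runs along (−sin 190°, cos 190°); with |MN| = 39.7, N = (21.394, -46.843). Then |PN| = |N − P| = 51.497.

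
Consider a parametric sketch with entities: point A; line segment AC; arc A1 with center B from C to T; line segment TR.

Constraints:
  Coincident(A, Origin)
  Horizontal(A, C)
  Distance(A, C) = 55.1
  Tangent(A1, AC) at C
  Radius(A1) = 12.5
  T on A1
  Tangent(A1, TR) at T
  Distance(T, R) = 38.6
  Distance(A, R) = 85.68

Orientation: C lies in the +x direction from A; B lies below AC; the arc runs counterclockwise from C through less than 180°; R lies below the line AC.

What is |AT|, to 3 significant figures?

49.6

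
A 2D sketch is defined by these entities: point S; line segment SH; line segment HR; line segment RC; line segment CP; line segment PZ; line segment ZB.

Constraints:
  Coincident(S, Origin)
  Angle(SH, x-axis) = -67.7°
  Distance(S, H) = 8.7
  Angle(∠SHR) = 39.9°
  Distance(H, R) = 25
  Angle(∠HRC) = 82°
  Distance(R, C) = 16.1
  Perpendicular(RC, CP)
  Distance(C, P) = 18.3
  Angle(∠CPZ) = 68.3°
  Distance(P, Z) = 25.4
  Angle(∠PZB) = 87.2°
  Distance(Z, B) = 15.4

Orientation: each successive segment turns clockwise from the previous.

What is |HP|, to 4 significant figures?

14.18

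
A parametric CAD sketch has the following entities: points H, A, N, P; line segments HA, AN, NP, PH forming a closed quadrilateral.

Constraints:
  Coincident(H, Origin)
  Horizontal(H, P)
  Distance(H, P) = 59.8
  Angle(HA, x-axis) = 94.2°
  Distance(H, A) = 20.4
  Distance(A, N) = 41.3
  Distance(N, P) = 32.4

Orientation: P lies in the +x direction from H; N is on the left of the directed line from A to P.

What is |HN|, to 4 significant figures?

46.90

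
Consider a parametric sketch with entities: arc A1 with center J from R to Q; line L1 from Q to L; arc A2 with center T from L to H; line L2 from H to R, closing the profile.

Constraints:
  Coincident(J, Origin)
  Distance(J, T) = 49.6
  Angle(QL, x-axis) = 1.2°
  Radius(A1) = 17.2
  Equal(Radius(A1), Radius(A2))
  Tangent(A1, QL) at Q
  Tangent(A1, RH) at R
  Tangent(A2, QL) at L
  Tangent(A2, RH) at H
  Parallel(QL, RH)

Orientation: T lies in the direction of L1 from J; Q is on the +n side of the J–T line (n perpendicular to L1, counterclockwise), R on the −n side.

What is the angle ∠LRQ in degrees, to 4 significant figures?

55.26°

Tangency of A1 to both parallel lines with radius 17.2 puts Q and R at J ± 17.2·n: Q = (-0.3602, 17.20), R = (0.3602, -17.20). Equal radii place L and H the same way about T: L = T + 17.2·n = (49.23, 18.23), H = T − 17.2·n = (49.95, -16.16). Then cos ∠LRQ = RL·RQ / (|RL||RQ|), giving 55.26°.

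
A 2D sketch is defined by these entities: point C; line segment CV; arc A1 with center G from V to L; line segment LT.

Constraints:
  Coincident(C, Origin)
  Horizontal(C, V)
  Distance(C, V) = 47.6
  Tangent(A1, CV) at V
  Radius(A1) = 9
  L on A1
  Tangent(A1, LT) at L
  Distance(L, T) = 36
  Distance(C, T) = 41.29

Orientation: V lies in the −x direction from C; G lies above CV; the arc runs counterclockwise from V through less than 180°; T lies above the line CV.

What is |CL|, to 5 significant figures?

40.113

Checks: ∠(GV, VC) = 90.00° ✓; |GL| = 9.000 ✓; ∠(GL, LT) = 90.00° ✓; |LT| = 36.00 ✓; |CT| = 41.29 ✓.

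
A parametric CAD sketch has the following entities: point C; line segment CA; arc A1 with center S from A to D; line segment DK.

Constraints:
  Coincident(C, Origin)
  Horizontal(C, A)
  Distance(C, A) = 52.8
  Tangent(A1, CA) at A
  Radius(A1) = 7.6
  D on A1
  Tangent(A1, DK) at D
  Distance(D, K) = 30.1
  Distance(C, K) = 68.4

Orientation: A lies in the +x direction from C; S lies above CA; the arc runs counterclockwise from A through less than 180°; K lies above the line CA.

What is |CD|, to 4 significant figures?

60.94

Checks: |CA| = 52.80 ✓; |SD| = 7.600 ✓; ∠(SD, DK) = 90.00° ✓; |DK| = 30.10 ✓; |CK| = 68.40 ✓.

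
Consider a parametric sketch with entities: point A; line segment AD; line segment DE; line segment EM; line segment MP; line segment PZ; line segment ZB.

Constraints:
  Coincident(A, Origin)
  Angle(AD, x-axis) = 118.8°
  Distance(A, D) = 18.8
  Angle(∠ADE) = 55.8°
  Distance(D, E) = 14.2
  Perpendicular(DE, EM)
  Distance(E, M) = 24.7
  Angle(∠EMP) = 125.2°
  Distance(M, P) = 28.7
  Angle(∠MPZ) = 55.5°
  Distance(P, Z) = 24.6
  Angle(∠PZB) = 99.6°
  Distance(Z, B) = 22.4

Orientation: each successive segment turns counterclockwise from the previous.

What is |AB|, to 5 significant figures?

3.4850

∠MPZ = 55.5° gives PZ at 152.30° from the x-axis; with |PZ| = 24.6, Z = (10.111, 17.429). ∠PZB = 99.6° gives ZB at -127.30° from the x-axis; with |ZB| = 22.4, B = (-3.4631, -0.38949). Then |AB| = |B − A| = 3.4850.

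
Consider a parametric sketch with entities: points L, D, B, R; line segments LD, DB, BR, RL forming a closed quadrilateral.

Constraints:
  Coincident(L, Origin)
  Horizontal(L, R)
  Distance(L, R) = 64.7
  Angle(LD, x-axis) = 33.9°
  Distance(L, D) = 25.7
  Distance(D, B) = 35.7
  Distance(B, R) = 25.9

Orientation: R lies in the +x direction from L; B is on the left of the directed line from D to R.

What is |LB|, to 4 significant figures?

60.68

L is at the origin; L and R share the same y with |LR| = 64.7 and R in +x, so R = (64.7, 0). LD runs at 33.9° with |LD| = 25.7, so D = (21.33, 14.33). B is determined by |DB| = 35.7 and |BR| = 25.9 together: it lies at the intersection of circle(D, 35.7) and circle(R, 25.9). With |DR| = 45.68, the foot of the radical line on DR is 29.45 from D and the perpendicular offset is √(35.7² − 29.45²) = 20.18. Taking the left-of-DR solution: B = (55.62, 24.26).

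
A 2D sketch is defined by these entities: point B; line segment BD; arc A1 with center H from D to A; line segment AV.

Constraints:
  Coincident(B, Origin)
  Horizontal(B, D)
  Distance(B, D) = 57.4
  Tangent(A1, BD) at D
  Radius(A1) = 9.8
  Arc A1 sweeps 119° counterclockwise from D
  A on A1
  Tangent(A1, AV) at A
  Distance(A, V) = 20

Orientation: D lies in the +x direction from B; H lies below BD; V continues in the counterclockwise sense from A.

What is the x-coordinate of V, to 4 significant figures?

58.52

B is at the origin; B and D share the same y with |BD| = 57.4 and D on the +x side, so D = (57.40, 0.000). A1 meets BD tangentially, so HD is at right angles to BD, so H = D + (0, -9.8) = (57.40, -9.800). On A1, D sits at bearing 90° from H; a 119° counterclockwise sweep puts A at bearing 209°, so A = H + 9.8·(cos 209°, sin 209°) = (48.83, -14.55). Tangency of A1 to AV means the radius HA is perpendicular to AV, so AV runs along (−sin 209°, cos 209°); with |AV| = 20.0, V = (58.52, -32.04). So V.x = 58.52.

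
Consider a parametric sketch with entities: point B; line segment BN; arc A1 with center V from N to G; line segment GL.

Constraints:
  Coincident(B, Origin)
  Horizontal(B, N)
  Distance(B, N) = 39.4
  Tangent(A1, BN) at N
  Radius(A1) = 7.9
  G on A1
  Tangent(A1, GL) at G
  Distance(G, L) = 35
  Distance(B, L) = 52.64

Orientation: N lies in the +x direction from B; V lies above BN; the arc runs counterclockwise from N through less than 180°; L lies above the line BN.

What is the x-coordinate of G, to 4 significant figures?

46.46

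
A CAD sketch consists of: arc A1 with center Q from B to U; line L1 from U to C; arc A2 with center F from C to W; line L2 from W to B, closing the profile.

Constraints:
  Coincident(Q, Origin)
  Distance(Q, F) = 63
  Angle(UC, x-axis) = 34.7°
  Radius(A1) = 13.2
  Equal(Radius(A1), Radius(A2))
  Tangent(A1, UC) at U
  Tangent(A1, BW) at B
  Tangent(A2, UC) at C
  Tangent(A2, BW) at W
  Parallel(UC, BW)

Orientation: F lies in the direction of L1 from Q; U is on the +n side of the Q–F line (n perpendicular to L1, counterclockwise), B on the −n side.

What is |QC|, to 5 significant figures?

64.368

The slot axis is L1's direction at 34.7°, so u = (cos 34.7°, sin 34.7°) = (0.82214, 0.56928) and n = (−sin 34.7°, cos 34.7°) = (-0.56928, 0.82214). Q is at the origin and F lies 63.0 along u from Q, so F = 63.0·u = (51.795, 35.865). Tangency of A1 to both parallel lines with radius 13.2 puts U and B at Q ± 13.2·n: U = (-7.5145, 10.852), B = (7.5145, -10.852). Equal radii place C and W the same way about F: C = F + 13.2·n = (44.281, 46.717), W = F − 13.2·n = (59.310, 25.012). Then |QC| = |C − Q| = 64.368.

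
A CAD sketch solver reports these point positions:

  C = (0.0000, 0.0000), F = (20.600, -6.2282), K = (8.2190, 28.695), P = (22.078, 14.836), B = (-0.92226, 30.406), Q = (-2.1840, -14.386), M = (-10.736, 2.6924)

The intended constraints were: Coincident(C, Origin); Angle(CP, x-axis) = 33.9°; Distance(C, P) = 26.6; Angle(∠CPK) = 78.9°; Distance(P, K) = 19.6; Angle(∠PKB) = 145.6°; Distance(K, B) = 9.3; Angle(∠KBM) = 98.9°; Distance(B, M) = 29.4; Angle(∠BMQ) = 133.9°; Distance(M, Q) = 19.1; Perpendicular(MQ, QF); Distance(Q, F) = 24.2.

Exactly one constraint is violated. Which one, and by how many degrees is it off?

Perpendicular(MQ, QF) — off by 6.90°.

C = (0.00, 0.00) ✓; CP at 33.90° ✓; |CP| = 26.60 ✓; ∠CPK = 78.90° ✓; |PK| = 19.60 ✓; ∠PKB = 145.6° ✓; |KB| = 9.300 ✓; ∠KBM = 98.90° ✓; |BM| = 29.40 ✓; ∠BMQ = 133.9° ✓; |MQ| = 19.10 ✓; ∠(MQ, QF) = 83.10° ✗; |QF| = 24.20 ✓.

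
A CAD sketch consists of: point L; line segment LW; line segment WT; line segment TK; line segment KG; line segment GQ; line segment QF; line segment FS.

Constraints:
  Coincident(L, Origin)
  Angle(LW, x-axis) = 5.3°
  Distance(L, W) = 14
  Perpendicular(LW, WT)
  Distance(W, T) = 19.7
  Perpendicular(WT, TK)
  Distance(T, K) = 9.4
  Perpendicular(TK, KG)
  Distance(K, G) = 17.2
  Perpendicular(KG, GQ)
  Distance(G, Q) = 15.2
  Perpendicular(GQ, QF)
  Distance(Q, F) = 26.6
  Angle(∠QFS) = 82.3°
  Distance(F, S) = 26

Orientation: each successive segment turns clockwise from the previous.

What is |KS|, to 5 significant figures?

12.109

L is at the origin; LW runs at 5.3° with length 14.0, so W = (13.940, 1.2932). The perpendicularity gives WT at right angles to LW, so WT runs at -84.700°; with |WT| = 19.7, T = (15.760, -18.323). The perpendicularity gives TK at right angles to WT, so TK runs at -174.70°; with |TK| = 9.4, K = (6.4000, -19.191). The perpendicularity gives KG at right angles to TK, so KG runs at 95.300°; with |KG| = 17.2, G = (4.8113, -2.0644). KG ⟂ GQ, so GQ runs at 5.3000°; with |GQ| = 15.2, Q = (19.946, -0.66037). The perpendicularity gives QF at right angles to GQ, so QF runs at -84.700°; with |QF| = 26.6, F = (22.403, -27.147). ∠QFS = 82.3° gives FS at 177.60° from the x-axis; with |FS| = 26.0, S = (-3.5739, -26.058). Then |KS| = |S − K| = 12.109.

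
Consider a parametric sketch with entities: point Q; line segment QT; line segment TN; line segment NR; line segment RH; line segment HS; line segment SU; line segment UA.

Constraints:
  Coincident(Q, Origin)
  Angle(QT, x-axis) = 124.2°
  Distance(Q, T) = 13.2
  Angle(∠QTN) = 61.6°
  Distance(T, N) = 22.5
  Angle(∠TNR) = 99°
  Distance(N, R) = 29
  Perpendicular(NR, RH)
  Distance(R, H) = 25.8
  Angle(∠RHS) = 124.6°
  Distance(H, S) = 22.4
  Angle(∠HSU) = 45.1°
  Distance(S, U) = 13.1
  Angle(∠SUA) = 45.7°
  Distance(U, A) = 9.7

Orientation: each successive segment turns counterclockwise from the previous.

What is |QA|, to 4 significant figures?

18.40

∠HSU = 45.1° gives SU at -116.1° from the x-axis; with |SU| = 13.1, U = (7.822, 3.914). ∠SUA = 45.7° gives UA at 18.20° from the x-axis; with |UA| = 9.7, A = (17.04, 6.944). Then |QA| = |A − Q| = 18.40.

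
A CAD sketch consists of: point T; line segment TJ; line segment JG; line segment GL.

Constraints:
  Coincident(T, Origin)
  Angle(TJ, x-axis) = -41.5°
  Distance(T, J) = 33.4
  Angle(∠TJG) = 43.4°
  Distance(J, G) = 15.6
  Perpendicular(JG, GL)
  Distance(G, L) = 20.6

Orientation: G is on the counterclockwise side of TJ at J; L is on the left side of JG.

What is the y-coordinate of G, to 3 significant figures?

-6.59

T is at the origin; TJ runs at -41.5° with length 33.4, so J = 33.4·(cos -41.5°, sin -41.5°) = (25.0, -22.1). ∠TJG = 43.4°, so JG runs at -41.5° + (180° − 43.4°) = 95.1° from the x-axis; with |JG| = 15.6, G = J + 15.6·(cos 95.1°, sin 95.1°) = (23.6, -6.59). So G.y = -6.59.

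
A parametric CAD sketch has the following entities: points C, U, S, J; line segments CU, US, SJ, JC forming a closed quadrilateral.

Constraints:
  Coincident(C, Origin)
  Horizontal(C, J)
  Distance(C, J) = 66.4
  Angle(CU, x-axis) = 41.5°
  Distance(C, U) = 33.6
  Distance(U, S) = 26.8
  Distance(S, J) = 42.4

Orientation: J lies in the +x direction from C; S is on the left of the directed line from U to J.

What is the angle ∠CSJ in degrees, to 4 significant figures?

78.42°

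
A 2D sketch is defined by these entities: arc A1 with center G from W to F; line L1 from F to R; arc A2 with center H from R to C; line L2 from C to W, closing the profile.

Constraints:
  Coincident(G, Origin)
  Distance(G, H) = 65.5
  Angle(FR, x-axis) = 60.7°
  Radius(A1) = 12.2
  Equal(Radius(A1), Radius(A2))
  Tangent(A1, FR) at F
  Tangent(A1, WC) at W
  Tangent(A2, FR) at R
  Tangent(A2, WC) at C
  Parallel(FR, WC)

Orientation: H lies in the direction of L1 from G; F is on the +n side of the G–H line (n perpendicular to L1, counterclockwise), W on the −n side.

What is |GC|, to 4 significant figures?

66.63

The slot axis is L1's direction at 60.7°, so u = (cos 60.7°, sin 60.7°) = (0.4894, 0.8721) and n = (−sin 60.7°, cos 60.7°) = (-0.8721, 0.4894). G is at the origin and H lies 65.5 along u from G, so H = 65.5·u = (32.05, 57.12). Tangency of A1 to both parallel lines with radius 12.2 puts F and W at G ± 12.2·n: F = (-10.64, 5.970), W = (10.64, -5.970). Equal radii place R and C the same way about H: R = H + 12.2·n = (21.42, 63.09), C = H − 12.2·n = (42.69, 51.15). Then |GC| = |C − G| = 66.63.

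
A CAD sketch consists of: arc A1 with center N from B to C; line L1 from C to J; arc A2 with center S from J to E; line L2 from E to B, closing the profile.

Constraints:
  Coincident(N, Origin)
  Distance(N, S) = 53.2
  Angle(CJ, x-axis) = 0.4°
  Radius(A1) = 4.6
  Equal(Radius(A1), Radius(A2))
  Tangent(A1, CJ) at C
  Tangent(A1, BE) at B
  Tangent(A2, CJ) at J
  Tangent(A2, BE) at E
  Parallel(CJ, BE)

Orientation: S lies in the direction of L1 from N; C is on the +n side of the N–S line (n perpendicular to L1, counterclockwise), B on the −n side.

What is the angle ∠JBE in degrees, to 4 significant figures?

9.811°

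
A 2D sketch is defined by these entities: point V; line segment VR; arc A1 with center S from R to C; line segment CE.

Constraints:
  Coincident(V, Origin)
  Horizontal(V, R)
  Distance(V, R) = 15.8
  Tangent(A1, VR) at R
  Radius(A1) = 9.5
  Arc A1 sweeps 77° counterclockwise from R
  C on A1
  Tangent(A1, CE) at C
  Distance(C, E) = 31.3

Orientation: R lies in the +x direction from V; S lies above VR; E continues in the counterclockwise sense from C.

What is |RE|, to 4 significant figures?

41.22

V is at the origin; VR is horizontal with |VR| = 15.8 and R on the +x side, so R = (15.80, 0.000). The tangent condition forces SR to be normal to VR, so S = R + (0, 9.5) = (15.80, 9.500). On A1, R sits at bearing -90° from S; a 77° counterclockwise sweep puts C at bearing -13°, so C = S + 9.5·(cos -13°, sin -13°) = (25.06, 7.363). The tangent condition forces SC to be normal to CE, so CE runs along (−sin -13°, cos -13°); with |CE| = 31.3, E = (32.10, 37.86). Then |RE| = |E − R| = 41.22.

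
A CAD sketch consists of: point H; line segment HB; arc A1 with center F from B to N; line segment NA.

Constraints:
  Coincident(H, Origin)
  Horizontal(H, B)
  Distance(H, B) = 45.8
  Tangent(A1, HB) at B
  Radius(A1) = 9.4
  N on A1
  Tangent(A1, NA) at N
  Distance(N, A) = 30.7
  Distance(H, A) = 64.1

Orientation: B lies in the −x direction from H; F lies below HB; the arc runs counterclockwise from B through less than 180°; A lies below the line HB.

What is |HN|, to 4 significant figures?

56.15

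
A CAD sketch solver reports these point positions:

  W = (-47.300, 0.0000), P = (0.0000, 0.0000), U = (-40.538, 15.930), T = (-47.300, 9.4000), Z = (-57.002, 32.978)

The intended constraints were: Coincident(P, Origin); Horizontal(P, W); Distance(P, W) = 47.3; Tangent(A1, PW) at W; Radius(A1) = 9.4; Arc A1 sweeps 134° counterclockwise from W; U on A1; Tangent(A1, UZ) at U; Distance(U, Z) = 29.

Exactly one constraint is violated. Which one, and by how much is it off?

Distance(U, Z) = 29 — off by 5.30.

P = (0.00, 0.00) ✓; P.y = 0.00, W.y = 0.00 ✓; |PW| = 47.30 ✓; ∠(TW, WP) = 90.00° ✓; |TW| = 9.400 ✓; bearing(T→U) − bearing(T→W) = 134.0° ✓; |TU| = 9.400 ✓; ∠(TU, UZ) = 90.00° ✓; |UZ| = 23.70 ✗.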